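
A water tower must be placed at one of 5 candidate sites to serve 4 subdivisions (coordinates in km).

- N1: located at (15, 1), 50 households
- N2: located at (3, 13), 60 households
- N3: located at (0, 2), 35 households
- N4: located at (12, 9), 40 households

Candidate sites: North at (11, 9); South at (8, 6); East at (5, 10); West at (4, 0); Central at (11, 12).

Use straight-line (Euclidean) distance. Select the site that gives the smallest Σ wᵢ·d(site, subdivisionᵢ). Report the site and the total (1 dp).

Total weighted distance at each candidate:
  North (11, 9): total = 1480.2
  South (8, 6): total = 1459.3
  East (5, 10): total = 1502.0
  West (4, 0): total = 1972.8
  Central (11, 12): total = 1715.8
Minimum is at South with total 1459.3 km.

South, total 1459.3 km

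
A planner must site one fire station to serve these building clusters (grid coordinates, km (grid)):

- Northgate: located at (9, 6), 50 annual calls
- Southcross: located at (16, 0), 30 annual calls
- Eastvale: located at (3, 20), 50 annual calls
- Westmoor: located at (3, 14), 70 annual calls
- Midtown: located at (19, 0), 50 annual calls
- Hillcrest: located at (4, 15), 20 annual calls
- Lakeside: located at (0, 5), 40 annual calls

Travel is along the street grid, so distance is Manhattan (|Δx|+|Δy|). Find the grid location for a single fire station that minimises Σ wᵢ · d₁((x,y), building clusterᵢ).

Manhattan distance separates: Σwᵢ(|x−xᵢ|+|y−yᵢ|) = Σwᵢ|x−xᵢ| + Σwᵢ|y−yᵢ|, so x and y are optimised independently as 1-D weighted medians.
Total weight W = 310; half = 155.
x-coordinate, sorted with cumulative weight:
  x=0 (Lakeside, w=40) cum 40
  x=3 (Eastvale, w=50) cum 90
  x=3 (Westmoor, w=70) cum 160  ← median
  x=4 (Hillcrest, w=20) cum 180
  x=9 (Northgate, w=50) cum 230
  x=16 (Southcross, w=30) cum 260
  x=19 (Midtown, w=50) cum 310
⇒ x* = 3
y-coordinate, sorted with cumulative weight:
  y=0 (Southcross, w=30) cum 30
  y=0 (Midtown, w=50) cum 80
  y=5 (Lakeside, w=40) cum 120
  y=6 (Northgate, w=50) cum 170  ← median
  y=14 (Westmoor, w=70) cum 240
  y=15 (Hillcrest, w=20) cum 260
  y=20 (Eastvale, w=50) cum 310
⇒ y* = 6

(3, 6)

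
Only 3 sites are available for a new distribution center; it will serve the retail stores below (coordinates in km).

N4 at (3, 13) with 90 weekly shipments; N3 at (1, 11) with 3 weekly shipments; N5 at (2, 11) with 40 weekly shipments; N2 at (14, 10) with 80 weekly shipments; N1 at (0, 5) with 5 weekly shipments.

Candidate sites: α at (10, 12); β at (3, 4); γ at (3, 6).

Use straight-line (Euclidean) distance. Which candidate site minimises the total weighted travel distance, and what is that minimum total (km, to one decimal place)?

α, total 1404.9 km

Total weighted distance at each candidate:
  α (10, 12): total = 1404.9
  β (3, 4): total = 2132.9
  γ (3, 6): total = 1802.3
Minimum is at α with total 1404.9 km.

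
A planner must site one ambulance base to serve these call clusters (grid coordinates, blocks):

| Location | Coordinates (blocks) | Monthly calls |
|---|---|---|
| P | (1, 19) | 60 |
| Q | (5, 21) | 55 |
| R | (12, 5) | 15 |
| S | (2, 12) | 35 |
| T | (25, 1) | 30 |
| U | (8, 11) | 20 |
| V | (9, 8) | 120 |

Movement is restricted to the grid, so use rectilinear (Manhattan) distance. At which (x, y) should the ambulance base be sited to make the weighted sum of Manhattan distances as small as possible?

(8, 11)

Manhattan distance separates: Σwᵢ(|x−xᵢ|+|y−yᵢ|) = Σwᵢ|x−xᵢ| + Σwᵢ|y−yᵢ|, so x and y are optimised independently as 1-D weighted medians.
Total weight W = 335; half = 167.5.
x-coordinate, sorted with cumulative weight:
  x=1 (P, w=60) cum 60
  x=2 (S, w=35) cum 95
  x=5 (Q, w=55) cum 150
  x=8 (U, w=20) cum 170  ← median
  x=9 (V, w=120) cum 290
  x=12 (R, w=15) cum 305
  x=25 (T, w=30) cum 335
⇒ x* = 8
y-coordinate, sorted with cumulative weight:
  y=1 (T, w=30) cum 30
  y=5 (R, w=15) cum 45
  y=8 (V, w=120) cum 165
  y=11 (U, w=20) cum 185  ← median
  y=12 (S, w=35) cum 220
  y=19 (P, w=60) cum 280
  y=21 (Q, w=55) cum 335
⇒ y* = 11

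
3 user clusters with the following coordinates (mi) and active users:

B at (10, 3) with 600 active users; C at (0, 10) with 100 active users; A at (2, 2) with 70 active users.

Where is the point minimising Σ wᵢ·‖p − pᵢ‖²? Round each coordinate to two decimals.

The minimiser of Σwᵢ‖p−pᵢ‖² is the weighted centroid p* = (Σwᵢpᵢ)/(Σwᵢ).
Σwᵢ = 770.
Σwᵢxᵢ = 600·10 + 100·0 + 70·2 = 6140.
Σwᵢyᵢ = 600·3 + 100·10 + 70·2 = 2940.
x* = 6140/770 = 7.97, y* = 2940/770 = 3.82.

(7.97, 3.82)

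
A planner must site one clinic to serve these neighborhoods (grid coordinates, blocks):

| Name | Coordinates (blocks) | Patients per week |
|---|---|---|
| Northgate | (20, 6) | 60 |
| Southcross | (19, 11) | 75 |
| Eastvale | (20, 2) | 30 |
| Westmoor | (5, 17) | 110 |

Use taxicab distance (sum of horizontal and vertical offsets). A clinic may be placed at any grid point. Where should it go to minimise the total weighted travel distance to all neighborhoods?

Manhattan distance separates: Σwᵢ(|x−xᵢ|+|y−yᵢ|) = Σwᵢ|x−xᵢ| + Σwᵢ|y−yᵢ|, so x and y are optimised independently as 1-D weighted medians.
Total weight W = 275; half = 137.5.
x-coordinate, sorted with cumulative weight:
  x=5 (Westmoor, w=110) cum 110
  x=19 (Southcross, w=75) cum 185  ← median
  x=20 (Northgate, w=60) cum 245
  x=20 (Eastvale, w=30) cum 275
⇒ x* = 19
y-coordinate, sorted with cumulative weight:
  y=2 (Eastvale, w=30) cum 30
  y=6 (Northgate, w=60) cum 90
  y=11 (Southcross, w=75) cum 165  ← median
  y=17 (Westmoor, w=110) cum 275
⇒ y* = 11

(19, 11)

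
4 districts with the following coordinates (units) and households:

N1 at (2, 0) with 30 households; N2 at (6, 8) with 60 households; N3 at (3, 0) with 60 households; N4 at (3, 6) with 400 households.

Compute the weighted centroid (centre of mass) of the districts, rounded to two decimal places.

The minimiser of Σwᵢ‖p−pᵢ‖² is the weighted centroid p* = (Σwᵢpᵢ)/(Σwᵢ).
Σwᵢ = 550.
Σwᵢxᵢ = 30·2 + 60·6 + 60·3 + 400·3 = 1800.
Σwᵢyᵢ = 30·0 + 60·8 + 60·0 + 400·6 = 2880.
x* = 1800/550 = 3.27, y* = 2880/550 = 5.24.

(3.27, 5.24)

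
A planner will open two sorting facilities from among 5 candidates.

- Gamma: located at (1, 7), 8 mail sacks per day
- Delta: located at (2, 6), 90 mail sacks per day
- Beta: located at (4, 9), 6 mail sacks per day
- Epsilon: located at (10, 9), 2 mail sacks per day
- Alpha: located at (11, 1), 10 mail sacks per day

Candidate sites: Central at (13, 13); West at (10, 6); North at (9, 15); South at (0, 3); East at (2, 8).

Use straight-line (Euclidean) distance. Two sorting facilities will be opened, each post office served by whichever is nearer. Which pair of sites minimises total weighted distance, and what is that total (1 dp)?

{West, East}, total 261.7

Evaluate every pair (each demand assigned to the nearer of the two):
  {West, East}: total = 261.7
  {Central, East}: total = 328.7
  {North, East}: total = 330.9
  {South, East}: total = 332.7
  {West, South}: total = 454.7
  {Central, South}: total = 522.6
  {North, South}: total = 524.7
  {Central, West}: total = 889.7
  {West, North}: total = 889.7
  {Central, North}: total = 1295.2
Best pair: {West, East} with total 261.7.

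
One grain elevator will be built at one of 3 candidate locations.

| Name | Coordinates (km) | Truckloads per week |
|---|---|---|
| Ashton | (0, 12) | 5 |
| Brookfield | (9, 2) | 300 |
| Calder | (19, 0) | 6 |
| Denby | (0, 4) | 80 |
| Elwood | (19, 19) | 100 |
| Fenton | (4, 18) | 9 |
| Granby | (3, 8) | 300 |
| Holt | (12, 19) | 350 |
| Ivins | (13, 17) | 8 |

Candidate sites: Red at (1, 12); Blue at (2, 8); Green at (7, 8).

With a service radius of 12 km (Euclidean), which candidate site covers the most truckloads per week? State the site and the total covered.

Coverage radius r = 12 km; a point is covered iff (Δx)²+(Δy)² ≤ 12² = 144.
  Red (1, 12): covers {Ashton, Denby, Fenton, Granby} → 394
  Blue (2, 8): covers {Ashton, Brookfield, Denby, Fenton, Granby} → 694
  Green (7, 8): covers {Ashton, Brookfield, Denby, Fenton, Granby, Ivins} → 702
Maximum coverage at Green: 702 truckloads per week.

Green, covering 702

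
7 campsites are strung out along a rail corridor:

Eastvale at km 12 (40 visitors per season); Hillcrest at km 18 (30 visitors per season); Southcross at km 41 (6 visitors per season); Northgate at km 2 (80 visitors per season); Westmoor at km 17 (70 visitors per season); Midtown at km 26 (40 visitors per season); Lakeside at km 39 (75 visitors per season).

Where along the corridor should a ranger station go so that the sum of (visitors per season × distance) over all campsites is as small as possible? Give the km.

x = 17

For a sum of weighted absolute distances on a line, the optimum is the weighted median (not the mean). Total weight W = 341; half-weight = 170.5.
Sort by position and accumulate weight:
  km 2 (Northgate, w=80) → cum 80
  km 12 (Eastvale, w=40) → cum 120
  km 17 (Westmoor, w=70) → cum 190  ≥ 170.5 → median here
  km 18 (Hillcrest, w=30) → cum 220
  km 26 (Midtown, w=40) → cum 260
  km 39 (Lakeside, w=75) → cum 335
  km 41 (Southcross, w=6) → cum 341
Optimal location: km 17.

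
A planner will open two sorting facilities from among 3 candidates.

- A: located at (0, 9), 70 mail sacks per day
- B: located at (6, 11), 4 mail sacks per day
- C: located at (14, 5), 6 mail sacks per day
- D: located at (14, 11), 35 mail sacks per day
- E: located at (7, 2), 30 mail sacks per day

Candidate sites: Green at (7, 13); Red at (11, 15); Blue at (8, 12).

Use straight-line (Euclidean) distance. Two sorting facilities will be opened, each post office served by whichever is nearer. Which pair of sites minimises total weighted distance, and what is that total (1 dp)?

Evaluate every pair (each demand assigned to the nearer of the two):
  {Red, Blue}: total = 1138.8
  {Green, Red}: total = 1140.9
  {Green, Blue}: total = 1143.0
Best pair: {Red, Blue} with total 1138.8.

{Red, Blue}, total 1138.8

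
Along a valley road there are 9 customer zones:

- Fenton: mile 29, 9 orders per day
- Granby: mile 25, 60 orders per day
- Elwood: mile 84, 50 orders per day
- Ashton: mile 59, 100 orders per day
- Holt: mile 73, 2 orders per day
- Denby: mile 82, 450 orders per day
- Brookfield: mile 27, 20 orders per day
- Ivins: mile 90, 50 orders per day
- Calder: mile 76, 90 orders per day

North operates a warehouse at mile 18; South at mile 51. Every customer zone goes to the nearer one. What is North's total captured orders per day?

The indifferent point is the midpoint (18+51)/2 = 34.5; customer zones left of it (closer to North at 18) go to North, those right go to South.
  Granby at 25 (w=60) → North
  Brookfield at 27 (w=20) → North
  Fenton at 29 (w=9) → North
  Ashton at 59 (w=100) → South
  Holt at 73 (w=2) → South
  Calder at 76 (w=90) → South
  Denby at 82 (w=450) → South
  Elwood at 84 (w=50) → South
  Ivins at 90 (w=50) → South
North captures 89; South captures 742.

89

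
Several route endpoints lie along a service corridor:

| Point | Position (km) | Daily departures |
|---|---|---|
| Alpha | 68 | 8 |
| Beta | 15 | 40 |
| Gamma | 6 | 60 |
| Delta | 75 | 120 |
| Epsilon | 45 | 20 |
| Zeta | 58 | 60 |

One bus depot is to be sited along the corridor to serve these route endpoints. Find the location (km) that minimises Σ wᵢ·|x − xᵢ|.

For a sum of weighted absolute distances on a line, the optimum is the weighted median (not the mean). Total weight W = 308; half-weight = 154.
Sort by position and accumulate weight:
  km 6 (Gamma, w=60) → cum 60
  km 15 (Beta, w=40) → cum 100
  km 45 (Epsilon, w=20) → cum 120
  km 58 (Zeta, w=60) → cum 180  ≥ 154 → median here
  km 68 (Alpha, w=8) → cum 188
  km 75 (Delta, w=120) → cum 308
Optimal location: km 58.

x = 58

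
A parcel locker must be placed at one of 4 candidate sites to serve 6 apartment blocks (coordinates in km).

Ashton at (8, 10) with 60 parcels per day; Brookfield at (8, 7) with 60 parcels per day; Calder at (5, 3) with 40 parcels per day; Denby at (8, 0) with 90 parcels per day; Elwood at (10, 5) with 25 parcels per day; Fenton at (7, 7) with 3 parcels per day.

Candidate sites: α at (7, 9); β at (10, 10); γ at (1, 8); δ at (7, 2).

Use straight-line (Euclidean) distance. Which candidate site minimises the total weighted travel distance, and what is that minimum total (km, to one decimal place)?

δ, total 1201.4 km

Total weighted distance at each candidate:
  α (7, 9): total = 1418.0
  β (10, 10): total = 1736.0
  γ (1, 8): total = 2329.3
  δ (7, 2): total = 1201.4
Minimum is at δ with total 1201.4 km.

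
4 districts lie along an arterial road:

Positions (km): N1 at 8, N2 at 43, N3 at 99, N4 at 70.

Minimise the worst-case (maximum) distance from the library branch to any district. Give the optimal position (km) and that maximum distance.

The 1-center on a line is the midpoint of the two extreme points: leftmost at 8, rightmost at 99.
Optimal location = (8 + 99)/2 = 53.5; maximum distance = (99 − 8)/2 = 45.5.

location 53.5, max distance 45.5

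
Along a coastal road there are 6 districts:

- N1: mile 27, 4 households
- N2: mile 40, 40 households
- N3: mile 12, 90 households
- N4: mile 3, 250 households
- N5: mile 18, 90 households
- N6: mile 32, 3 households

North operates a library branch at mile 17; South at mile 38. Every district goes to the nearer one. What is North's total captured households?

The indifferent point is the midpoint (17+38)/2 = 27.5; districts left of it (closer to North at 17) go to North, those right go to South.
  N4 at 3 (w=250) → North
  N3 at 12 (w=90) → North
  N5 at 18 (w=90) → North
  N1 at 27 (w=4) → North
  N6 at 32 (w=3) → South
  N2 at 40 (w=40) → South
North captures 434; South captures 43.

434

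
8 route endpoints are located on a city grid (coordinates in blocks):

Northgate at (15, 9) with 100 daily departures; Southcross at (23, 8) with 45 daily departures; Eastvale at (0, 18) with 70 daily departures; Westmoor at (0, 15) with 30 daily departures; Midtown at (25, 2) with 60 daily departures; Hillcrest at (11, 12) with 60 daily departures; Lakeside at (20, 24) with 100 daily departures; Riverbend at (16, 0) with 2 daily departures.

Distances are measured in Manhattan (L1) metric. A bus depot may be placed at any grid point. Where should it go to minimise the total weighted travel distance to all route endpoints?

Manhattan distance separates: Σwᵢ(|x−xᵢ|+|y−yᵢ|) = Σwᵢ|x−xᵢ| + Σwᵢ|y−yᵢ|, so x and y are optimised independently as 1-D weighted medians.
Total weight W = 467; half = 233.5.
x-coordinate, sorted with cumulative weight:
  x=0 (Eastvale, w=70) cum 70
  x=0 (Westmoor, w=30) cum 100
  x=11 (Hillcrest, w=60) cum 160
  x=15 (Northgate, w=100) cum 260  ← median
  x=16 (Riverbend, w=2) cum 262
  x=20 (Lakeside, w=100) cum 362
  x=23 (Southcross, w=45) cum 407
  x=25 (Midtown, w=60) cum 467
⇒ x* = 15
y-coordinate, sorted with cumulative weight:
  y=0 (Riverbend, w=2) cum 2
  y=2 (Midtown, w=60) cum 62
  y=8 (Southcross, w=45) cum 107
  y=9 (Northgate, w=100) cum 207
  y=12 (Hillcrest, w=60) cum 267  ← median
  y=15 (Westmoor, w=30) cum 297
  y=18 (Eastvale, w=70) cum 367
  y=24 (Lakeside, w=100) cum 467
⇒ y* = 12

(15, 12)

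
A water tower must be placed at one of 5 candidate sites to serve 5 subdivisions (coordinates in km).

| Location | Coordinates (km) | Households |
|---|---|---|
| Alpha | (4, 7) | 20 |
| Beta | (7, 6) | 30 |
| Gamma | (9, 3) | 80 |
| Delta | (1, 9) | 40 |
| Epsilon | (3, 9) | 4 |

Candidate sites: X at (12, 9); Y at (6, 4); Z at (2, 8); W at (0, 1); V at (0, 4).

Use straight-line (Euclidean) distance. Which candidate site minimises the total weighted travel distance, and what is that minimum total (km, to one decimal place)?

Total weighted distance at each candidate:
  X (12, 9): total = 1352.5
  Y (6, 4): total = 698.3
  Z (2, 8): total = 956.7
  W (0, 1): total = 1496.5
  V (0, 4): total = 1270.1
Minimum is at Y with total 698.3 km.

Y, total 698.3 km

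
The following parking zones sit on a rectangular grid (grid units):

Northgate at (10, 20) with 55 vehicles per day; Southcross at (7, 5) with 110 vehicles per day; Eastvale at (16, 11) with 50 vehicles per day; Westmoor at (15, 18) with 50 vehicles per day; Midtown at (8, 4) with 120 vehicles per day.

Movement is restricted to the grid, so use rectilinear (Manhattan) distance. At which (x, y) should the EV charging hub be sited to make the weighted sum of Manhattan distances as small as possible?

Manhattan distance separates: Σwᵢ(|x−xᵢ|+|y−yᵢ|) = Σwᵢ|x−xᵢ| + Σwᵢ|y−yᵢ|, so x and y are optimised independently as 1-D weighted medians.
Total weight W = 385; half = 192.5.
x-coordinate, sorted with cumulative weight:
  x=7 (Southcross, w=110) cum 110
  x=8 (Midtown, w=120) cum 230  ← median
  x=10 (Northgate, w=55) cum 285
  x=15 (Westmoor, w=50) cum 335
  x=16 (Eastvale, w=50) cum 385
⇒ x* = 8
y-coordinate, sorted with cumulative weight:
  y=4 (Midtown, w=120) cum 120
  y=5 (Southcross, w=110) cum 230  ← median
  y=11 (Eastvale, w=50) cum 280
  y=18 (Westmoor, w=50) cum 330
  y=20 (Northgate, w=55) cum 385
⇒ y* = 5

(8, 5)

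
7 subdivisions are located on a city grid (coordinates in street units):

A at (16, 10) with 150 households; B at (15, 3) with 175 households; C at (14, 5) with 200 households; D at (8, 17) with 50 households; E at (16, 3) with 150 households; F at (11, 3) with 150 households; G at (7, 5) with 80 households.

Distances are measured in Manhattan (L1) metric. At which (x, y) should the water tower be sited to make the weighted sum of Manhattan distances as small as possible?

(14, 5)

Manhattan distance separates: Σwᵢ(|x−xᵢ|+|y−yᵢ|) = Σwᵢ|x−xᵢ| + Σwᵢ|y−yᵢ|, so x and y are optimised independently as 1-D weighted medians.
Total weight W = 955; half = 477.5.
x-coordinate, sorted with cumulative weight:
  x=7 (G, w=80) cum 80
  x=8 (D, w=50) cum 130
  x=11 (F, w=150) cum 280
  x=14 (C, w=200) cum 480  ← median
  x=15 (B, w=175) cum 655
  x=16 (A, w=150) cum 805
  x=16 (E, w=150) cum 955
⇒ x* = 14
y-coordinate, sorted with cumulative weight:
  y=3 (B, w=175) cum 175
  y=3 (E, w=150) cum 325
  y=3 (F, w=150) cum 475
  y=5 (C, w=200) cum 675  ← median
  y=5 (G, w=80) cum 755
  y=10 (A, w=150) cum 905
  y=17 (D, w=50) cum 955
⇒ y* = 5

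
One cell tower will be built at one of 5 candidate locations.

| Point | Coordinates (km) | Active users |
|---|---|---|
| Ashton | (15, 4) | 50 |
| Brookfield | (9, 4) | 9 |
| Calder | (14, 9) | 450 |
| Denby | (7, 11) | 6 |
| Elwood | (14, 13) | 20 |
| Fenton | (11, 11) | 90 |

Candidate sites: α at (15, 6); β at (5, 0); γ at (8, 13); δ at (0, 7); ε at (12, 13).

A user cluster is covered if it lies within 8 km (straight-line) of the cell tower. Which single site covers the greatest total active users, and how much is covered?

α, covering 619

Coverage radius r = 8 km; a point is covered iff (Δx)²+(Δy)² ≤ 8² = 64.
  α (15, 6): covers {Ashton, Brookfield, Calder, Elwood, Fenton} → 619
  β (5, 0): covers {Brookfield} → 9
  γ (8, 13): covers {Calder, Denby, Elwood, Fenton} → 566
  δ (0, 7): covers {none} → 0
  ε (12, 13): covers {Calder, Denby, Elwood, Fenton} → 566
Maximum coverage at α: 619 active users.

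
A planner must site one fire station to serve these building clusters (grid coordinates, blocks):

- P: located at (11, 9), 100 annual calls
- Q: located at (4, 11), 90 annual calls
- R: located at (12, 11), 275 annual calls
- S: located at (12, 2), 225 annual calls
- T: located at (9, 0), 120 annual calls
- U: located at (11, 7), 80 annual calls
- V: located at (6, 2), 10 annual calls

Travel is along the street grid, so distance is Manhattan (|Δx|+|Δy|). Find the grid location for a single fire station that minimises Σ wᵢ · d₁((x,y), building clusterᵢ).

(12, 9)

Manhattan distance separates: Σwᵢ(|x−xᵢ|+|y−yᵢ|) = Σwᵢ|x−xᵢ| + Σwᵢ|y−yᵢ|, so x and y are optimised independently as 1-D weighted medians.
Total weight W = 900; half = 450.
x-coordinate, sorted with cumulative weight:
  x=4 (Q, w=90) cum 90
  x=6 (V, w=10) cum 100
  x=9 (T, w=120) cum 220
  x=11 (P, w=100) cum 320
  x=11 (U, w=80) cum 400
  x=12 (R, w=275) cum 675  ← median
  x=12 (S, w=225) cum 900
⇒ x* = 12
y-coordinate, sorted with cumulative weight:
  y=0 (T, w=120) cum 120
  y=2 (S, w=225) cum 345
  y=2 (V, w=10) cum 355
  y=7 (U, w=80) cum 435
  y=9 (P, w=100) cum 535  ← median
  y=11 (Q, w=90) cum 625
  y=11 (R, w=275) cum 900
⇒ y* = 9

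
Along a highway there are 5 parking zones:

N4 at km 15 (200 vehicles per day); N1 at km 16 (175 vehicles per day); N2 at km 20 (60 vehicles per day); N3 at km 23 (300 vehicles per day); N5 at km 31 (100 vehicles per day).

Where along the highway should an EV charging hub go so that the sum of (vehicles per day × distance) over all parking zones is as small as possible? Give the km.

For a sum of weighted absolute distances on a line, the optimum is the weighted median (not the mean). Total weight W = 835; half-weight = 417.5.
Sort by position and accumulate weight:
  km 15 (N4, w=200) → cum 200
  km 16 (N1, w=175) → cum 375
  km 20 (N2, w=60) → cum 435  ≥ 417.5 → median here
  km 23 (N3, w=300) → cum 735
  km 31 (N5, w=100) → cum 835
Optimal location: km 20.

x = 20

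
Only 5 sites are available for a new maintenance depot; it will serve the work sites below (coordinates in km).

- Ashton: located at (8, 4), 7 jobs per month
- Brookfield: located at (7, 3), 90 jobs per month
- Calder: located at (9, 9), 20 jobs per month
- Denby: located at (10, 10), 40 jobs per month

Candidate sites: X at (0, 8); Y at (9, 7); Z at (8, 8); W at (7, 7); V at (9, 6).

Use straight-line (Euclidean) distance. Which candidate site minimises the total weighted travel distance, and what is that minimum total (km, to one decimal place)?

V, total 565.1 km

Total weighted distance at each candidate:
  X (0, 8): total = 1425.8
  Y (9, 7): total = 591.1
  Z (8, 8): total = 628.3
  W (7, 7): total = 608.4
  V (9, 6): total = 565.1
Minimum is at V with total 565.1 km.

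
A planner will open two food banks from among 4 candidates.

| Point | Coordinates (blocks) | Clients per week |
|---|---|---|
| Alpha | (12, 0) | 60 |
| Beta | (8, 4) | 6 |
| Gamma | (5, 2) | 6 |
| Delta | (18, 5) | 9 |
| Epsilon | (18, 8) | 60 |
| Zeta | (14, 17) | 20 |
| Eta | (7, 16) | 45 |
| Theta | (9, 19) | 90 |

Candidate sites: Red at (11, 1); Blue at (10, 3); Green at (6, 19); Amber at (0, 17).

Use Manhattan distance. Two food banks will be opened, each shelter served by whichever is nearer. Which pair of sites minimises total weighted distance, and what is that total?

{Red, Green}, total 1787

Evaluate every pair (each demand assigned to the nearer of the two):
  {Red, Green}: total = 1787
  {Blue, Green}: total = 1874
  {Red, Amber}: total = 2767
  {Blue, Amber}: total = 2854
  {Red, Blue}: total = 3654
  {Green, Amber}: total = 3974
Best pair: {Red, Green} with total 1787.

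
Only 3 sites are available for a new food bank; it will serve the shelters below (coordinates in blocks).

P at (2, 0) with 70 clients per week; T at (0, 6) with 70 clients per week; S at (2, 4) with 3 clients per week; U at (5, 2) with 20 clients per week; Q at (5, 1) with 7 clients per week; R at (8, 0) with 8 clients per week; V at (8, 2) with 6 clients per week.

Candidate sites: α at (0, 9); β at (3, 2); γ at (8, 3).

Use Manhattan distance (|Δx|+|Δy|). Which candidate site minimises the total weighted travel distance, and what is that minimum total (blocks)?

β, total 856 blocks

Total weighted distance at each candidate:
  α (0, 9): total = 1558
  β (3, 2): total = 856
  γ (8, 3): total = 1566
Minimum is at β with total 856 blocks.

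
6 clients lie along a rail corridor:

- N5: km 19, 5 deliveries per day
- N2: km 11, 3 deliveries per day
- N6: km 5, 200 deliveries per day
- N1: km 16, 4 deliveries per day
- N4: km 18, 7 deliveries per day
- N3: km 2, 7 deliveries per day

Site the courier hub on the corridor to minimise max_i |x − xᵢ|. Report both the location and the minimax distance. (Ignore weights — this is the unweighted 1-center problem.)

location 10.5, max distance 8.5

The 1-center on a line is the midpoint of the two extreme points: leftmost at 2, rightmost at 19.
Optimal location = (2 + 19)/2 = 10.5; maximum distance = (19 − 2)/2 = 8.5.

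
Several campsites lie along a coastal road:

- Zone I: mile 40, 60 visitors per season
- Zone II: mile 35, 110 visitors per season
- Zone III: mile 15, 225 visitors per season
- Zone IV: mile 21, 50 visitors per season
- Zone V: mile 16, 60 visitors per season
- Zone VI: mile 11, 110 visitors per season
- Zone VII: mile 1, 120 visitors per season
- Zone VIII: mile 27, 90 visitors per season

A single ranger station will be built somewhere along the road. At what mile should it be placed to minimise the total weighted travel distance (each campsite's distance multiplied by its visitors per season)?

For a sum of weighted absolute distances on a line, the optimum is the weighted median (not the mean). Total weight W = 825; half-weight = 412.5.
Sort by position and accumulate weight:
  mile 1 (Zone VII, w=120) → cum 120
  mile 11 (Zone VI, w=110) → cum 230
  mile 15 (Zone III, w=225) → cum 455  ≥ 412.5 → median here
  mile 16 (Zone V, w=60) → cum 515
  mile 21 (Zone IV, w=50) → cum 565
  mile 27 (Zone VIII, w=90) → cum 655
  mile 35 (Zone II, w=110) → cum 765
  mile 40 (Zone I, w=60) → cum 825
Optimal location: mile 15.

x = 15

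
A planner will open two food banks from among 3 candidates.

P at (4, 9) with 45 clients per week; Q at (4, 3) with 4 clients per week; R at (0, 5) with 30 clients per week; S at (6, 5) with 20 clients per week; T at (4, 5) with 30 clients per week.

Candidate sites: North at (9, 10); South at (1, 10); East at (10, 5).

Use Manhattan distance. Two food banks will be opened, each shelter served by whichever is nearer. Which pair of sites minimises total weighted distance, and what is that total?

Evaluate every pair (each demand assigned to the nearer of the two):
  {South, East}: total = 652
  {North, South}: total = 800
  {North, East}: total = 862
Best pair: {South, East} with total 652.

{South, East}, total 652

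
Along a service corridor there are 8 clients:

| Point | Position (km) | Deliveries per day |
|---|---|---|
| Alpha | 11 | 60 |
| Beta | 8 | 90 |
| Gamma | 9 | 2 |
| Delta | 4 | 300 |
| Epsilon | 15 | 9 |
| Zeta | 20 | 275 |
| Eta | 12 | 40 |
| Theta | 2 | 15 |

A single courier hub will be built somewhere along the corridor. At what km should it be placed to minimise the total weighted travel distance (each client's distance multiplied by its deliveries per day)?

For a sum of weighted absolute distances on a line, the optimum is the weighted median (not the mean). Total weight W = 791; half-weight = 395.5.
Sort by position and accumulate weight:
  km 2 (Theta, w=15) → cum 15
  km 4 (Delta, w=300) → cum 315
  km 8 (Beta, w=90) → cum 405  ≥ 395.5 → median here
  km 9 (Gamma, w=2) → cum 407
  km 11 (Alpha, w=60) → cum 467
  km 12 (Eta, w=40) → cum 507
  km 15 (Epsilon, w=9) → cum 516
  km 20 (Zeta, w=275) → cum 791
Optimal location: km 8.

x = 8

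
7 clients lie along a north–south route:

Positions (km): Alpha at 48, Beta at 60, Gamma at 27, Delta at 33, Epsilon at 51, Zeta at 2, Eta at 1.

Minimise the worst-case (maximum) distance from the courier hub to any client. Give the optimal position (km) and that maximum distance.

The 1-center on a line is the midpoint of the two extreme points: leftmost at 1, rightmost at 60.
Optimal location = (1 + 60)/2 = 30.5; maximum distance = (60 − 1)/2 = 29.5.

location 30.5, max distance 29.5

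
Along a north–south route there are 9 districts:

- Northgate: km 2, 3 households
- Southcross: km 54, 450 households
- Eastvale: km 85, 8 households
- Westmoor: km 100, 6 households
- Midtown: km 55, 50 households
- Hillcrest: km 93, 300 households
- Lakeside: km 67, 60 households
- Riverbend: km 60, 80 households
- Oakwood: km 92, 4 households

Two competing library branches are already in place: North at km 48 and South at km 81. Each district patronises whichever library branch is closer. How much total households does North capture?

The indifferent point is the midpoint (48+81)/2 = 64.5; districts left of it (closer to North at 48) go to North, those right go to South.
  Northgate at 2 (w=3) → North
  Southcross at 54 (w=450) → North
  Midtown at 55 (w=50) → North
  Riverbend at 60 (w=80) → North
  Lakeside at 67 (w=60) → South
  Eastvale at 85 (w=8) → South
  Oakwood at 92 (w=4) → South
  Hillcrest at 93 (w=300) → South
  Westmoor at 100 (w=6) → South
North captures 583; South captures 378.

583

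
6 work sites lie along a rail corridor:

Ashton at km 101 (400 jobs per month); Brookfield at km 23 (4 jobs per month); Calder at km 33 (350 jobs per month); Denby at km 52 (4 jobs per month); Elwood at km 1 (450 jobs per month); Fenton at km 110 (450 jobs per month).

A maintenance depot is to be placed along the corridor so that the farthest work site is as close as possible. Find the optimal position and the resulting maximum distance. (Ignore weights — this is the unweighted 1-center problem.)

location 55.5, max distance 54.5

The 1-center on a line is the midpoint of the two extreme points: leftmost at 1, rightmost at 110.
Optimal location = (1 + 110)/2 = 55.5; maximum distance = (110 − 1)/2 = 54.5.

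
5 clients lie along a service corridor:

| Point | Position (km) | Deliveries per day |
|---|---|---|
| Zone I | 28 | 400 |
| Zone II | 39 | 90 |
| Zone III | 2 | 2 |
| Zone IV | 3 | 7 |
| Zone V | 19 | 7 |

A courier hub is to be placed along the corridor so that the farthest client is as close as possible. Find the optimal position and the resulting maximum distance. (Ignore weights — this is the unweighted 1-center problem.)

location 20.5, max distance 18.5

The 1-center on a line is the midpoint of the two extreme points: leftmost at 2, rightmost at 39.
Optimal location = (2 + 39)/2 = 20.5; maximum distance = (39 − 2)/2 = 18.5.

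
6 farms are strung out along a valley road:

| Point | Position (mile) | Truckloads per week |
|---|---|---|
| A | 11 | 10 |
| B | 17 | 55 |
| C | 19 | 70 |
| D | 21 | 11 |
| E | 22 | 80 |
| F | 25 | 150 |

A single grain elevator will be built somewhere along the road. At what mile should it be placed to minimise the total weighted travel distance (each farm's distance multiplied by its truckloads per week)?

x = 22

For a sum of weighted absolute distances on a line, the optimum is the weighted median (not the mean). Total weight W = 376; half-weight = 188.
Sort by position and accumulate weight:
  mile 11 (A, w=10) → cum 10
  mile 17 (B, w=55) → cum 65
  mile 19 (C, w=70) → cum 135
  mile 21 (D, w=11) → cum 146
  mile 22 (E, w=80) → cum 226  ≥ 188 → median here
  mile 25 (F, w=150) → cum 376
Optimal location: mile 22.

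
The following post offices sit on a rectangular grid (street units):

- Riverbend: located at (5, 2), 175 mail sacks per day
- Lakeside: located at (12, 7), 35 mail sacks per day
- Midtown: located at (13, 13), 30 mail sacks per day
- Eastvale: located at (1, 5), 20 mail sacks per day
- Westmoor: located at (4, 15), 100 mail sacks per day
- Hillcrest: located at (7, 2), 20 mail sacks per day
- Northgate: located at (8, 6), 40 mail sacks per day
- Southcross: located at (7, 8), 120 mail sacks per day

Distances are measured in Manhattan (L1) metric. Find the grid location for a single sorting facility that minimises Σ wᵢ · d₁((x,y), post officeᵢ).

Manhattan distance separates: Σwᵢ(|x−xᵢ|+|y−yᵢ|) = Σwᵢ|x−xᵢ| + Σwᵢ|y−yᵢ|, so x and y are optimised independently as 1-D weighted medians.
Total weight W = 540; half = 270.
x-coordinate, sorted with cumulative weight:
  x=1 (Eastvale, w=20) cum 20
  x=4 (Westmoor, w=100) cum 120
  x=5 (Riverbend, w=175) cum 295  ← median
  x=7 (Hillcrest, w=20) cum 315
  x=7 (Southcross, w=120) cum 435
  x=8 (Northgate, w=40) cum 475
  x=12 (Lakeside, w=35) cum 510
  x=13 (Midtown, w=30) cum 540
⇒ x* = 5
y-coordinate, sorted with cumulative weight:
  y=2 (Riverbend, w=175) cum 175
  y=2 (Hillcrest, w=20) cum 195
  y=5 (Eastvale, w=20) cum 215
  y=6 (Northgate, w=40) cum 255
  y=7 (Lakeside, w=35) cum 290  ← median
  y=8 (Southcross, w=120) cum 410
  y=13 (Midtown, w=30) cum 440
  y=15 (Westmoor, w=100) cum 540
⇒ y* = 7

(5, 7)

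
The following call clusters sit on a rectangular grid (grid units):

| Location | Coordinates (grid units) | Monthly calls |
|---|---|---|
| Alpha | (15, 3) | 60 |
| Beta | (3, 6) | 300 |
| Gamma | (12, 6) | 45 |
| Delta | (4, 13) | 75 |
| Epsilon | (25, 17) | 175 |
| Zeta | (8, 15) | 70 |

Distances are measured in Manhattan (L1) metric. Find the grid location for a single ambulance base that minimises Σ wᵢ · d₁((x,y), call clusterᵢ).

Manhattan distance separates: Σwᵢ(|x−xᵢ|+|y−yᵢ|) = Σwᵢ|x−xᵢ| + Σwᵢ|y−yᵢ|, so x and y are optimised independently as 1-D weighted medians.
Total weight W = 725; half = 362.5.
x-coordinate, sorted with cumulative weight:
  x=3 (Beta, w=300) cum 300
  x=4 (Delta, w=75) cum 375  ← median
  x=8 (Zeta, w=70) cum 445
  x=12 (Gamma, w=45) cum 490
  x=15 (Alpha, w=60) cum 550
  x=25 (Epsilon, w=175) cum 725
⇒ x* = 4
y-coordinate, sorted with cumulative weight:
  y=3 (Alpha, w=60) cum 60
  y=6 (Beta, w=300) cum 360
  y=6 (Gamma, w=45) cum 405  ← median
  y=13 (Delta, w=75) cum 480
  y=15 (Zeta, w=70) cum 550
  y=17 (Epsilon, w=175) cum 725
⇒ y* = 6

(4, 6)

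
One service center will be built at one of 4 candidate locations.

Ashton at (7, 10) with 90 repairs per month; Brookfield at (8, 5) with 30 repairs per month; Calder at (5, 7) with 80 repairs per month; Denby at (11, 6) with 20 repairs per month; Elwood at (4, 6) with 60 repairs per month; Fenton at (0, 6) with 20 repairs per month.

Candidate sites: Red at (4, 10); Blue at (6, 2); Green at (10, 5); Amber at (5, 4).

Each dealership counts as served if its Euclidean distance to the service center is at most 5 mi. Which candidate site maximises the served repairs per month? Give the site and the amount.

Coverage radius r = 5 mi; a point is covered iff (Δx)²+(Δy)² ≤ 5² = 25.
  Red (4, 10): covers {Ashton, Calder, Elwood} → 230
  Blue (6, 2): covers {Brookfield, Elwood} → 90
  Green (10, 5): covers {Brookfield, Denby} → 50
  Amber (5, 4): covers {Brookfield, Calder, Elwood} → 170
Maximum coverage at Red: 230 repairs per month.

Red, covering 230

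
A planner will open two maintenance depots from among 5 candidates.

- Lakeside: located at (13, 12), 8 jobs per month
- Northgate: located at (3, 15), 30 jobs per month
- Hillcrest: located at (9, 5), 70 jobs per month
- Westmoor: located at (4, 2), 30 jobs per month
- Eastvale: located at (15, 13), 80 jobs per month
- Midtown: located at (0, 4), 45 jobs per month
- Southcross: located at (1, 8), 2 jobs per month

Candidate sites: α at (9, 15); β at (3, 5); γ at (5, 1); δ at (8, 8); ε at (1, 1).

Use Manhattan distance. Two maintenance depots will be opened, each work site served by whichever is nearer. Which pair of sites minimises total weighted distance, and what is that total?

Evaluate every pair (each demand assigned to the nearer of the two):
  {α, β}: total = 1606
  {α, γ}: total = 1878
  {α, ε}: total = 1890
  {β, δ}: total = 1922
  {δ, ε}: total = 1986
  {α, δ}: total = 2010
  {γ, δ}: total = 2106
  {β, γ}: total = 2706
  {β, ε}: total = 2766
  {γ, ε}: total = 3206
Best pair: {α, β} with total 1606.

{α, β}, total 1606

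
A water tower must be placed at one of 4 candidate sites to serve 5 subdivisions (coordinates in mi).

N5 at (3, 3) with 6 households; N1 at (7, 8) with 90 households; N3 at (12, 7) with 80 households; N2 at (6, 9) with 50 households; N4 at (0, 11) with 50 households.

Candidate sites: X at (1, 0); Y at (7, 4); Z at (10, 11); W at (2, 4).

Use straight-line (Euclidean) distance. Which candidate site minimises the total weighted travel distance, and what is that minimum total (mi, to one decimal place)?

Z, total 1527.0 mi

Total weighted distance at each candidate:
  X (1, 0): total = 3031.8
  Y (7, 4): total = 1601.1
  Z (10, 11): total = 1527.0
  W (2, 4): total = 2104.2
Minimum is at Z with total 1527.0 mi.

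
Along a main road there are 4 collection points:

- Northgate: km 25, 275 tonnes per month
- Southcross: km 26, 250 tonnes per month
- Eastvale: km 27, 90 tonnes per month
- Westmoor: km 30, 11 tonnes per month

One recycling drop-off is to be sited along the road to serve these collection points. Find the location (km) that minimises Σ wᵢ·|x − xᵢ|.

x = 26

For a sum of weighted absolute distances on a line, the optimum is the weighted median (not the mean). Total weight W = 626; half-weight = 313.
Sort by position and accumulate weight:
  km 25 (Northgate, w=275) → cum 275
  km 26 (Southcross, w=250) → cum 525  ≥ 313 → median here
  km 27 (Eastvale, w=90) → cum 615
  km 30 (Westmoor, w=11) → cum 626
Optimal location: km 26.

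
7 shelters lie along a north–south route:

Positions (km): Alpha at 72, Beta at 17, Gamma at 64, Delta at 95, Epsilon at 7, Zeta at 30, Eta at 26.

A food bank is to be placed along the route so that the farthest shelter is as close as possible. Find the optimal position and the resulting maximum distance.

The 1-center on a line is the midpoint of the two extreme points: leftmost at 7, rightmost at 95.
Optimal location = (7 + 95)/2 = 51; maximum distance = (95 − 7)/2 = 44.

location 51, max distance 44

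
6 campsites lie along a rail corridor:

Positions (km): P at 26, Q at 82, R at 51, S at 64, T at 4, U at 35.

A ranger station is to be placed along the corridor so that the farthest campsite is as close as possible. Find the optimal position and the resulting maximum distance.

The 1-center on a line is the midpoint of the two extreme points: leftmost at 4, rightmost at 82.
Optimal location = (4 + 82)/2 = 43; maximum distance = (82 − 4)/2 = 39.

location 43, max distance 39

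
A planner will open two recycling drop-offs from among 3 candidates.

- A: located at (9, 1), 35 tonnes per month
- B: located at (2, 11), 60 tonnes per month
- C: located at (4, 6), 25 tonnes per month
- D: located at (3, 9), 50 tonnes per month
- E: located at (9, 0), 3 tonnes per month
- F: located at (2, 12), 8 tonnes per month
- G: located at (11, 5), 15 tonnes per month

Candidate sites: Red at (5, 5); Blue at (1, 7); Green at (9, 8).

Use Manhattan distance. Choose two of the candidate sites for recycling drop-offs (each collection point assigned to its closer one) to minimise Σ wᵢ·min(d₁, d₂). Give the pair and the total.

Evaluate every pair (each demand assigned to the nearer of the two):
  {Blue, Green}: total = 992
  {Red, Blue}: total = 995
  {Red, Green}: total = 1314
Best pair: {Blue, Green} with total 992.

{Blue, Green}, total 992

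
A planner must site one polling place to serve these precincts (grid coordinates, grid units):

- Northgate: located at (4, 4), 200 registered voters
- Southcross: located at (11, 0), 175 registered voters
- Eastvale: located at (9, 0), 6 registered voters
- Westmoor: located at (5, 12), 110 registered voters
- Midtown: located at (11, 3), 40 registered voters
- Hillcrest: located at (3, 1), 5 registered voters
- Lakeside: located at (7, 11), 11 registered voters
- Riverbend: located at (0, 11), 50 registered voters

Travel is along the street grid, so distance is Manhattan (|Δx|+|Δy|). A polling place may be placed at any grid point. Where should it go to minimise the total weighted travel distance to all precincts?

(5, 4)

Manhattan distance separates: Σwᵢ(|x−xᵢ|+|y−yᵢ|) = Σwᵢ|x−xᵢ| + Σwᵢ|y−yᵢ|, so x and y are optimised independently as 1-D weighted medians.
Total weight W = 597; half = 298.5.
x-coordinate, sorted with cumulative weight:
  x=0 (Riverbend, w=50) cum 50
  x=3 (Hillcrest, w=5) cum 55
  x=4 (Northgate, w=200) cum 255
  x=5 (Westmoor, w=110) cum 365  ← median
  x=7 (Lakeside, w=11) cum 376
  x=9 (Eastvale, w=6) cum 382
  x=11 (Southcross, w=175) cum 557
  x=11 (Midtown, w=40) cum 597
⇒ x* = 5
y-coordinate, sorted with cumulative weight:
  y=0 (Southcross, w=175) cum 175
  y=0 (Eastvale, w=6) cum 181
  y=1 (Hillcrest, w=5) cum 186
  y=3 (Midtown, w=40) cum 226
  y=4 (Northgate, w=200) cum 426  ← median
  y=11 (Lakeside, w=11) cum 437
  y=11 (Riverbend, w=50) cum 487
  y=12 (Westmoor, w=110) cum 597
⇒ y* = 4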